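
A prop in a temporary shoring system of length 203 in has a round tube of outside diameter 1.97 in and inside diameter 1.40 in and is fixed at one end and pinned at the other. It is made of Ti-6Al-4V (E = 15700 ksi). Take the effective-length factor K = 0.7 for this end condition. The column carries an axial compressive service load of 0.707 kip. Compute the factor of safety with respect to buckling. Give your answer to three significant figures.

n ≈ 5.98

d_o = 1.97 in, d_i = 1.40 in
I = π(d_o⁴ − d_i⁴)/64 = π(1.97⁴ − 1.400⁴)/64 = 0.5507 in⁴
Effective length L_e = K·L = 0.7 × 203 = 142.1 in
P_cr = π²EI / L_e² = π² × 15700×10³ × 0.5507 / 142.1² = 4.226×10^3 lb
Factor of safety n = P_cr / P = 4.2264 / 0.707 = 5.98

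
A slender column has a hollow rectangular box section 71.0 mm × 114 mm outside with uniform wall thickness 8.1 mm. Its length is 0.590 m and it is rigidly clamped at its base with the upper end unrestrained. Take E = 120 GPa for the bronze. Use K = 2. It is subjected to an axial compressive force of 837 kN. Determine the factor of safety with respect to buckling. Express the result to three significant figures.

Inner dimensions: h_i = 114 − 2×8.1 = 97.80 mm, b_i = 71.0 − 2×8.1 = 54.80 mm
Weak-axis I_min = (h_o·b_o³ − h_i·b_i³)/12 with b_o = 71.0, b_i = 54.80 mm (shorter outer/inner sides).
I_min = (114×71.0³ − 97.80×54.80³)/12 = 2.059×10^6 mm⁴
I = 2.059×10^6 mm⁴ = 2.059×10^-6 m⁴
Effective length L_e = K·L = 2 × 0.590 = 1.180 m
P_cr = π²EI / L_e² = π² × 120×10⁹ × 2.059×10^-6 / 1.180² = 1.751×10^6 N
Factor of safety n = P_cr / P = 1751.3 / 837 = 2.09

n ≈ 2.09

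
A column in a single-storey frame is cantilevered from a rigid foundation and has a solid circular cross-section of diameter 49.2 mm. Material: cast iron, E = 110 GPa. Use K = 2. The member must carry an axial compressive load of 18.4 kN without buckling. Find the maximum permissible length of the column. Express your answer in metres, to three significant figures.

I = πd⁴/64 = π×49.2⁴/64 = 2.876×10^5 mm⁴
I = 2.876×10^-7 m⁴
At the buckling limit P_cr = P = 1.840×10^4 N
From P_cr = π²EI/(K·L)²:  L = (1/K)·√(π²EI/P_cr) = (1/2)·√(π²×1.10×10^11×2.876×10^-7/1.840×10^4)
L = 2.06 m

L_max ≈ 2.06 m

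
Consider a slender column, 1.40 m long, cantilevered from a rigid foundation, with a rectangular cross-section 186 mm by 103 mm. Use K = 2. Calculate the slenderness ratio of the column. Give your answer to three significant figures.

λ ≈ 94.2

For a rectangle r_min = b/√12 = 103/√12 = 29.73 mm
L_e = K·L = 2 × 1.40 m = 2.800 m = 2800.0 mm
λ = L_e / r_min = 2800.0 / 29.73 = 94.2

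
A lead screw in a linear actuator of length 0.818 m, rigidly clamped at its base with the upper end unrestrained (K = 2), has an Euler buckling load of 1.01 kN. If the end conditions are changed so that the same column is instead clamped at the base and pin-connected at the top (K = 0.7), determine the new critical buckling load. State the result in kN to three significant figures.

P_cr ∝ 1/K², so P_cr,new = P_cr,old × (K_old/K_new)² = 1.01 × (2/0.7)²
= 1.01 × 8.163 = 8.24 kN

P_cr ≈ 8.24 kN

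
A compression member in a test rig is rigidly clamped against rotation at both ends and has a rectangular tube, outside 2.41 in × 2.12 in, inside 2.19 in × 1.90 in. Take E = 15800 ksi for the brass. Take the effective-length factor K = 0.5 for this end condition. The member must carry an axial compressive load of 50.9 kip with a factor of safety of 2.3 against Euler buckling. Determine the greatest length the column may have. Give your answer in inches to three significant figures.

L_max ≈ 59.4 in

Weak-axis I_min = (h_o·b_o³ − h_i·b_i³)/12 with b_o = 2.12, b_i = 1.900 in (shorter outer/inner sides).
I_min = (2.41×2.12³ − 2.190×1.900³)/12 = 0.6618 in⁴
Required critical load P_cr = n·P = 2.3 × 50.9 = 117.1 kip = 1.171×10^5 lb
From P_cr = π²EI/(K·L)²:  L = (1/K)·√(π²EI/P_cr) = (1/0.5)·√(π²×1.58×10^7×0.6618/1.171×10^5)
L = 59.4 in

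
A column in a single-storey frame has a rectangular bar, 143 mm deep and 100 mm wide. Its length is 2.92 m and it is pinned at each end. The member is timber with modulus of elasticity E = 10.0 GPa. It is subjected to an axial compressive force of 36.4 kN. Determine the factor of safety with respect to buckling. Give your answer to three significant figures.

Buckling occurs about the weak axis: I_min = h·b³/12 with b = 100 mm (the shorter side).
I_min = 143×100³/12 = 1.192×10^7 mm⁴
I = 1.192×10^7 mm⁴ = 1.192×10^-5 m⁴
Effective length L_e = K·L = 1 × 2.92 = 2.920 m
P_cr = π²EI / L_e² = π² × 10.0×10⁹ × 1.192×10^-5 / 2.920² = 1.379×10^5 N
Factor of safety n = P_cr / P = 137.94 / 36.4 = 3.79

n ≈ 3.79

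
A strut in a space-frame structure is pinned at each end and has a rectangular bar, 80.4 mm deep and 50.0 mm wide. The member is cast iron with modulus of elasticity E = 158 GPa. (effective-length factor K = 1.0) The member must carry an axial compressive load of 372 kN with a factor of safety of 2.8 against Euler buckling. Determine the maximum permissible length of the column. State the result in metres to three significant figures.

Buckling occurs about the weak axis: I_min = h·b³/12 with b = 50.0 mm (the shorter side).
I_min = 80.4×50.0³/12 = 8.375×10^5 mm⁴
I = 8.375×10^-7 m⁴
Required critical load P_cr = n·P = 2.8 × 372 = 1042 kN = 1.042×10^6 N
From P_cr = π²EI/(K·L)²:  L = (1/K)·√(π²EI/P_cr) = (1/1)·√(π²×1.58×10^11×8.375×10^-7/1.042×10^6)
L = 1.12 m

L_max ≈ 1.12 m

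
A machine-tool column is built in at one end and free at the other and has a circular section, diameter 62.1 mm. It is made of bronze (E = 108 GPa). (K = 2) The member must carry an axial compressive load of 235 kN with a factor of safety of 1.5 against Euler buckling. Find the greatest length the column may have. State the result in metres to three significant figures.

I = πd⁴/64 = π×62.1⁴/64 = 7.300×10^5 mm⁴
I = 7.300×10^-7 m⁴
Required critical load P_cr = n·P = 1.5 × 235 = 352.5 kN = 3.525×10^5 N
From P_cr = π²EI/(K·L)²:  L = (1/K)·√(π²EI/P_cr) = (1/2)·√(π²×1.08×10^11×7.300×10^-7/3.525×10^5)
L = 0.743 m

L_max ≈ 0.743 m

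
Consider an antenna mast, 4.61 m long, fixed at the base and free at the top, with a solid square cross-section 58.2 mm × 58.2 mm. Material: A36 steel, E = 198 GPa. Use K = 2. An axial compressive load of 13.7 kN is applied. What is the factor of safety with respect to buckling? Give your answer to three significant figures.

I = a⁴/12 = 58.2⁴/12 = 9.561×10^5 mm⁴
I = 9.561×10^5 mm⁴ = 9.561×10^-7 m⁴
Effective length L_e = K·L = 2 × 4.61 = 9.220 m
P_cr = π²EI / L_e² = π² × 198×10⁹ × 9.561×10^-7 / 9.220² = 2.198×10^4 N
Factor of safety n = P_cr / P = 21.979 / 13.7 = 1.60

n ≈ 1.60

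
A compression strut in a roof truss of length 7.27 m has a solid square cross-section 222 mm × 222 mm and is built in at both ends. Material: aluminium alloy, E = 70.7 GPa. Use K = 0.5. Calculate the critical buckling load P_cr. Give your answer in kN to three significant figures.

P_cr ≈ 10700 kN

I = a⁴/12 = 222⁴/12 = 2.024×10^8 mm⁴
I = 2.024×10^8 mm⁴ = 2.024×10^-4 m⁴
Effective length L_e = K·L = 0.5 × 7.27 = 3.635 m
P_cr = π²EI / L_e² = π² × 70.7×10⁹ × 2.024×10^-4 / 3.635² = 1.069×10^7 N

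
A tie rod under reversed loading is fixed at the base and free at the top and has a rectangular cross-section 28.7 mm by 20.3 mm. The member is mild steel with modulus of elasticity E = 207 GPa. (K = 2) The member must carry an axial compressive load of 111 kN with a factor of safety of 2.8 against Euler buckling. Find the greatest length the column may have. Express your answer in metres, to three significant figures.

Buckling occurs about the weak axis: I_min = h·b³/12 with b = 20.3 mm (the shorter side).
I_min = 28.7×20.3³/12 = 2.001×10^4 mm⁴
I = 2.001×10^-8 m⁴
Required critical load P_cr = n·P = 2.8 × 111 = 310.8 kN = 3.108×10^5 N
From P_cr = π²EI/(K·L)²:  L = (1/K)·√(π²EI/P_cr) = (1/2)·√(π²×2.07×10^11×2.001×10^-8/3.108×10^5)
L = 0.181 m

L_max ≈ 0.181 m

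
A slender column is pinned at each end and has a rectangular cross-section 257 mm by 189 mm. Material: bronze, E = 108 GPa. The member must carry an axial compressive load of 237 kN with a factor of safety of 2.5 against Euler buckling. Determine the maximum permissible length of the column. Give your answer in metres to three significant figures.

Buckling occurs about the weak axis: I_min = h·b³/12 with b = 189 mm (the shorter side).
I_min = 257×189³/12 = 1.446×10^8 mm⁴
I = 1.446×10^-4 m⁴
Required critical load P_cr = n·P = 2.5 × 237 = 592.5 kN = 5.925×10^5 N
From P_cr = π²EI/(K·L)²:  L = (1/K)·√(π²EI/P_cr) = (1/1)·√(π²×1.08×10^11×1.446×10^-4/5.925×10^5)
L = 16.1 m

L_max ≈ 16.1 m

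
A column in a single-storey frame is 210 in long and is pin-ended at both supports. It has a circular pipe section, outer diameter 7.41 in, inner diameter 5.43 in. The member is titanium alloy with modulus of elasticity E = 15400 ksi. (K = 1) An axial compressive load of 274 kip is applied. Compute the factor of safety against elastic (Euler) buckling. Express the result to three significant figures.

d_o = 7.41 in, d_i = 5.43 in
I = π(d_o⁴ − d_i⁴)/64 = π(7.41⁴ − 5.430⁴)/64 = 105.3 in⁴
Effective length L_e = K·L = 1 × 210 = 210.0 in
P_cr = π²EI / L_e² = π² × 15400×10³ × 105.3 / 210.0² = 3.630×10^5 lb
Factor of safety n = P_cr / P = 362.98 / 274 = 1.32

n ≈ 1.32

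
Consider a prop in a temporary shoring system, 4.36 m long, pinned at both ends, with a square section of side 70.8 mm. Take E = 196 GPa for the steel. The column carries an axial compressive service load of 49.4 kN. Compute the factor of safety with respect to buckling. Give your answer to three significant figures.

n ≈ 4.31

I = a⁴/12 = 70.8⁴/12 = 2.094×10^6 mm⁴
I = 2.094×10^6 mm⁴ = 2.094×10^-6 m⁴
Effective length L_e = K·L = 1 × 4.36 = 4.360 m
P_cr = π²EI / L_e² = π² × 196×10⁹ × 2.094×10^-6 / 4.360² = 2.131×10^5 N
Factor of safety n = P_cr / P = 213.08 / 49.4 = 4.31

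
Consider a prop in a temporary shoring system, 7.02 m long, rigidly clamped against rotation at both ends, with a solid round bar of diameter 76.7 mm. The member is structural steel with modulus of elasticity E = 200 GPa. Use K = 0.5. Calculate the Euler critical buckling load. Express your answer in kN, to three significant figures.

I = πd⁴/64 = π×76.7⁴/64 = 1.699×10^6 mm⁴
I = 1.699×10^6 mm⁴ = 1.699×10^-6 m⁴
Effective length L_e = K·L = 0.5 × 7.02 = 3.510 m
P_cr = π²EI / L_e² = π² × 200×10⁹ × 1.699×10^-6 / 3.510² = 2.722×10^5 N

P_cr ≈ 272 kN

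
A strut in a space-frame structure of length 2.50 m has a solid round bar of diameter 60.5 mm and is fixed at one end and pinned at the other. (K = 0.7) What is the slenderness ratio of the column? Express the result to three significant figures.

For a solid circle r = d/4 = 60.5/4 = 15.12 mm
L_e = K·L = 0.7 × 2.50 m = 1.750 m = 1750.0 mm
λ = L_e / r_min = 1750.0 / 15.12 = 116

λ ≈ 116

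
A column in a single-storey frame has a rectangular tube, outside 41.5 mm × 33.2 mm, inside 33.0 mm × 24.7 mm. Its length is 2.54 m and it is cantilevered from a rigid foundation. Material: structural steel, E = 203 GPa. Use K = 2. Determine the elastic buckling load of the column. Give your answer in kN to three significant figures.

P_cr ≈ 6.61 kN

Weak-axis I_min = (h_o·b_o³ − h_i·b_i³)/12 with b_o = 33.2, b_i = 24.70 mm (shorter outer/inner sides).
I_min = (41.5×33.2³ − 33.00×24.70³)/12 = 8.512×10^4 mm⁴
I = 8.512×10^4 mm⁴ = 8.512×10^-8 m⁴
Effective length L_e = K·L = 2 × 2.54 = 5.080 m
P_cr = π²EI / L_e² = π² × 203×10⁹ × 8.512×10^-8 / 5.080² = 6.608×10^3 N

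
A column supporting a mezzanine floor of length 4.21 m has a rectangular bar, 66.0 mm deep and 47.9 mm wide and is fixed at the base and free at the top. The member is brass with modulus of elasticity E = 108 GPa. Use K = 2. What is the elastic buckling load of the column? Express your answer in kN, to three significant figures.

Buckling occurs about the weak axis: I_min = h·b³/12 with b = 47.9 mm (the shorter side).
I_min = 66.0×47.9³/12 = 6.045×10^5 mm⁴
I = 6.045×10^5 mm⁴ = 6.045×10^-7 m⁴
Effective length L_e = K·L = 2 × 4.21 = 8.420 m
P_cr = π²EI / L_e² = π² × 108×10⁹ × 6.045×10^-7 / 8.420² = 9.088×10^3 N

P_cr ≈ 9.09 kN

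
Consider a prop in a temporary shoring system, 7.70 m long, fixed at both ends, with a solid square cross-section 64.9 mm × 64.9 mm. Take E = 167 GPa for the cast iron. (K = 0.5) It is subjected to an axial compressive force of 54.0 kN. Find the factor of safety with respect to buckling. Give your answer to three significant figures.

I = a⁴/12 = 64.9⁴/12 = 1.478×10^6 mm⁴
I = 1.478×10^6 mm⁴ = 1.478×10^-6 m⁴
Effective length L_e = K·L = 0.5 × 7.70 = 3.850 m
P_cr = π²EI / L_e² = π² × 167×10⁹ × 1.478×10^-6 / 3.850² = 1.644×10^5 N
Factor of safety n = P_cr / P = 164.40 / 54.0 = 3.04

n ≈ 3.04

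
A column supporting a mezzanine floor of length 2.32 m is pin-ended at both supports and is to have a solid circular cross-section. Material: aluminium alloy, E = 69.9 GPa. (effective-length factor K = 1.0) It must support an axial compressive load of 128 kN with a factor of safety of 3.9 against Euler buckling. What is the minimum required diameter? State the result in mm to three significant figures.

d ≈ 94.4 mm

Required P_cr = n·P = 3.9 × 128 = 499.2 kN
L_e = K·L = 1 × 2.32 = 2.320 m
Required I = P_cr·L_e²/(π²E) = 4.992×10^5 × 2.320² / (π² × 6.99×10^10) = 3.895×10^-6 m⁴
I_req = 3.895×10^6 mm⁴
Solid circle: I = πd⁴/64  ⇒  d = (64I/π)^(1/4) = (64×3.895×10^6/π)^(1/4) = 94.4 mm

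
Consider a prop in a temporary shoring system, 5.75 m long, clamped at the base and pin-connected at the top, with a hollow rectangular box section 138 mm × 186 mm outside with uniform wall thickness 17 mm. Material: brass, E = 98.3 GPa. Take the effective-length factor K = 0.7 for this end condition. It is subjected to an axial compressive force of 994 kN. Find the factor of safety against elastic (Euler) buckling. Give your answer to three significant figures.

Inner dimensions: h_i = 186 − 2×17 = 152.0 mm, b_i = 138 − 2×17 = 104.0 mm
Weak-axis I_min = (h_o·b_o³ − h_i·b_i³)/12 with b_o = 138, b_i = 104.0 mm (shorter outer/inner sides).
I_min = (186×138³ − 152.0×104.0³)/12 = 2.649×10^7 mm⁴
I = 2.649×10^7 mm⁴ = 2.649×10^-5 m⁴
Effective length L_e = K·L = 0.7 × 5.75 = 4.025 m
P_cr = π²EI / L_e² = π² × 98.3×10⁹ × 2.649×10^-5 / 4.025² = 1.586×10^6 N
Factor of safety n = P_cr / P = 1586.2 / 994 = 1.60

n ≈ 1.60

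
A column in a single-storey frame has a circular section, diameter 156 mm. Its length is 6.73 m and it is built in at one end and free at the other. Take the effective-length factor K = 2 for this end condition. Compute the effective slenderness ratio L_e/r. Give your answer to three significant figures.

For a solid circle r = d/4 = 156/4 = 39.00 mm
L_e = K·L = 2 × 6.73 m = 13.46 m = 13460 mm
λ = L_e / r_min = 13460 / 39.00 = 345

λ ≈ 345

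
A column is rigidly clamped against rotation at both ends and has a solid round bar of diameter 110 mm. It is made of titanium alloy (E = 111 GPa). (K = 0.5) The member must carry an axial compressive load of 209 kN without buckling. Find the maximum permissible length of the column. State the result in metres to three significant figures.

I = πd⁴/64 = π×110⁴/64 = 7.187×10^6 mm⁴
I = 7.187×10^-6 m⁴
At the buckling limit P_cr = P = 2.090×10^5 N
From P_cr = π²EI/(K·L)²:  L = (1/K)·√(π²EI/P_cr) = (1/0.5)·√(π²×1.11×10^11×7.187×10^-6/2.090×10^5)
L = 12.3 m

L_max ≈ 12.3 m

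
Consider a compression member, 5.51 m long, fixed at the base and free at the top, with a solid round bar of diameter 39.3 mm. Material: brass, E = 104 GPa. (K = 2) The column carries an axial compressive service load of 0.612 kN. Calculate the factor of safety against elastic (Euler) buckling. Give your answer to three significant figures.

I = πd⁴/64 = π×39.3⁴/64 = 1.171×10^5 mm⁴
I = 1.171×10^5 mm⁴ = 1.171×10^-7 m⁴
Effective length L_e = K·L = 2 × 5.51 = 11.02 m
P_cr = π²EI / L_e² = π² × 104×10⁹ × 1.171×10^-7 / 11.02² = 989.7 N
Factor of safety n = P_cr / P = 0.98971 / 0.612 = 1.62

n ≈ 1.62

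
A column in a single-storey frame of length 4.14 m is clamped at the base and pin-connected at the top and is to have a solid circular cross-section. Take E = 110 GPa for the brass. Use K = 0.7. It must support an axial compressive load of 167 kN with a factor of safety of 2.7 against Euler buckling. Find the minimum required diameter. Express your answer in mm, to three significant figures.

d ≈ 91.8 mm

Required P_cr = n·P = 2.7 × 167 = 450.9 kN
L_e = K·L = 0.7 × 4.14 = 2.898 m
Required I = P_cr·L_e²/(π²E) = 4.509×10^5 × 2.898² / (π² × 1.10×10^11) = 3.488×10^-6 m⁴
I_req = 3.488×10^6 mm⁴
Solid circle: I = πd⁴/64  ⇒  d = (64I/π)^(1/4) = (64×3.488×10^6/π)^(1/4) = 91.8 mm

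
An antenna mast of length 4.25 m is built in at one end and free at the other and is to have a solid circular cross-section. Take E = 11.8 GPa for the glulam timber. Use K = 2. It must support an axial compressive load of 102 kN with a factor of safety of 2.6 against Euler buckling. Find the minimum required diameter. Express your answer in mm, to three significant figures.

d ≈ 241 mm

Required P_cr = n·P = 2.6 × 102 = 265.2 kN
L_e = K·L = 2 × 4.25 = 8.500 m
Required I = P_cr·L_e²/(π²E) = 2.652×10^5 × 8.500² / (π² × 1.18×10^10) = 1.645×10^-4 m⁴
I_req = 1.645×10^8 mm⁴
Solid circle: I = πd⁴/64  ⇒  d = (64I/π)^(1/4) = (64×1.645×10^8/π)^(1/4) = 241 mm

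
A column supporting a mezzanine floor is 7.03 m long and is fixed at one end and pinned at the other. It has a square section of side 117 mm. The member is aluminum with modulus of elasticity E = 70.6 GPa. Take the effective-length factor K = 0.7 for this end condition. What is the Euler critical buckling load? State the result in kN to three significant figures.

I = a⁴/12 = 117⁴/12 = 1.562×10^7 mm⁴
I = 1.562×10^7 mm⁴ = 1.562×10^-5 m⁴
Effective length L_e = K·L = 0.7 × 7.03 = 4.921 m
P_cr = π²EI / L_e² = π² × 70.6×10⁹ × 1.562×10^-5 / 4.921² = 4.493×10^5 N

P_cr ≈ 449 kN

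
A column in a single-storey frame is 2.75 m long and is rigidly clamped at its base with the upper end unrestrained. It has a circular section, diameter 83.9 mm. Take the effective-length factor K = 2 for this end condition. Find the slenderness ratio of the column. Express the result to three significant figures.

For a solid circle r = d/4 = 83.9/4 = 20.98 mm
L_e = K·L = 2 × 2.75 m = 5.500 m = 5500.0 mm
λ = L_e / r_min = 5500.0 / 20.98 = 262

λ ≈ 262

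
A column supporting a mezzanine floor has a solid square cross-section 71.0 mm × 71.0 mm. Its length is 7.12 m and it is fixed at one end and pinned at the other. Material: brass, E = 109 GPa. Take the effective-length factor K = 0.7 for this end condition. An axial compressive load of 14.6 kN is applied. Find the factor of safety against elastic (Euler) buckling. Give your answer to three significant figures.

I = a⁴/12 = 71.0⁴/12 = 2.118×10^6 mm⁴
I = 2.118×10^6 mm⁴ = 2.118×10^-6 m⁴
Effective length L_e = K·L = 0.7 × 7.12 = 4.984 m
P_cr = π²EI / L_e² = π² × 109×10⁹ × 2.118×10^-6 / 4.984² = 9.171×10^4 N
Factor of safety n = P_cr / P = 91.711 / 14.6 = 6.28

n ≈ 6.28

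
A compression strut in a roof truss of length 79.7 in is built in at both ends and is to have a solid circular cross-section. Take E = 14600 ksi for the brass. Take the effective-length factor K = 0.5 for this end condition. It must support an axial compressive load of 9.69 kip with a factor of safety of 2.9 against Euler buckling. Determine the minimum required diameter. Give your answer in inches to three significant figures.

d ≈ 1.58 in

Required P_cr = n·P = 2.9 × 9.69 = 28.10 kip
L_e = K·L = 0.5 × 79.7 = 39.85 in
Required I = P_cr·L_e²/(π²E) = 2.810×10^4 × 39.85² / (π² × 1.46×10^7) = 0.3097 in⁴
Solid circle: I = πd⁴/64  ⇒  d = (64I/π)^(1/4) = (64×0.3097/π)^(1/4) = 1.58 in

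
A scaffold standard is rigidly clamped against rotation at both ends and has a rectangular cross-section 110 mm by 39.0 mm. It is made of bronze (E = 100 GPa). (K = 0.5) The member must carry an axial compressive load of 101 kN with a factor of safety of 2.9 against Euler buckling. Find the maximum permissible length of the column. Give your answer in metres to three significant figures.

Buckling occurs about the weak axis: I_min = h·b³/12 with b = 39.0 mm (the shorter side).
I_min = 110×39.0³/12 = 5.438×10^5 mm⁴
I = 5.438×10^-7 m⁴
Required critical load P_cr = n·P = 2.9 × 101 = 292.9 kN = 2.929×10^5 N
From P_cr = π²EI/(K·L)²:  L = (1/K)·√(π²EI/P_cr) = (1/0.5)·√(π²×1.00×10^11×5.438×10^-7/2.929×10^5)
L = 2.71 m

L_max ≈ 2.71 m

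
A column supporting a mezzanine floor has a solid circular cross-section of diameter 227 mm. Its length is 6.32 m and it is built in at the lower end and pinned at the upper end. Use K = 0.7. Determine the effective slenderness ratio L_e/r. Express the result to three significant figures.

λ ≈ 78.0

I = πd⁴/64 = π×227⁴/64 = 1.303×10^8 mm⁴
A = 4.047×10^4 mm²;  r_min = √(I/A) = √(1.303×10^8/4.047×10^4) = 56.75 mm
L_e = K·L = 0.7 × 6.32 m = 4.424 m = 4424.0 mm
λ = L_e / r_min = 4424.0 / 56.75 = 78.0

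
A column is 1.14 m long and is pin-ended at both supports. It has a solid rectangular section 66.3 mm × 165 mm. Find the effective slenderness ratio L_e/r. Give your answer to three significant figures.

Buckling occurs about the weak axis: I_min = h·b³/12 with b = 66.3 mm (the shorter side).
I_min = 165×66.3³/12 = 4.007×10^6 mm⁴
A = 1.094×10^4 mm²;  r_min = √(I/A) = √(4.007×10^6/1.094×10^4) = 19.14 mm
L_e = K·L = 1 × 1.14 m = 1.140 m = 1140.0 mm
λ = L_e / r_min = 1140.0 / 19.14 = 59.6

λ ≈ 59.6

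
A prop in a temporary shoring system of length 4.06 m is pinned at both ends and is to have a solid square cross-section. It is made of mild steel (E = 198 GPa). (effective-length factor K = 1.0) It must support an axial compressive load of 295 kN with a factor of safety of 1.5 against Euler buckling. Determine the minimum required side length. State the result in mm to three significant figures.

Required P_cr = n·P = 1.5 × 295 = 442.5 kN
L_e = K·L = 1 × 4.06 = 4.060 m
Required I = P_cr·L_e²/(π²E) = 4.425×10^5 × 4.060² / (π² × 1.98×10^11) = 3.733×10^-6 m⁴
I_req = 3.733×10^6 mm⁴
Solid square: I = a⁴/12  ⇒  a = (12I)^(1/4) = (12×3.733×10^6)^(1/4) = 81.8 mm

a ≈ 81.8 mm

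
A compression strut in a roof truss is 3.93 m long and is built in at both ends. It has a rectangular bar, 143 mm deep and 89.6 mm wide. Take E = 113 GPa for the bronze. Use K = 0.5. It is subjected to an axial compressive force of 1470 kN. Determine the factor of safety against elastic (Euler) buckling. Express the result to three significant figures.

Buckling occurs about the weak axis: I_min = h·b³/12 with b = 89.6 mm (the shorter side).
I_min = 143×89.6³/12 = 8.572×10^6 mm⁴
I = 8.572×10^6 mm⁴ = 8.572×10^-6 m⁴
Effective length L_e = K·L = 0.5 × 3.93 = 1.965 m
P_cr = π²EI / L_e² = π² × 113×10⁹ × 8.572×10^-6 / 1.965² = 2.476×10^6 N
Factor of safety n = P_cr / P = 2475.9 / 1470 = 1.68

n ≈ 1.68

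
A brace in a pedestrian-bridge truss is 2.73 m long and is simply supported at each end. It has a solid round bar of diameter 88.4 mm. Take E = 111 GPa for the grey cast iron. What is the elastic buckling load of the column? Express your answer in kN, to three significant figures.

P_cr ≈ 441 kN

I = πd⁴/64 = π×88.4⁴/64 = 2.998×10^6 mm⁴
I = 2.998×10^6 mm⁴ = 2.998×10^-6 m⁴
Effective length L_e = K·L = 1 × 2.73 = 2.730 m
P_cr = π²EI / L_e² = π² × 111×10⁹ × 2.998×10^-6 / 2.730² = 4.406×10^5 N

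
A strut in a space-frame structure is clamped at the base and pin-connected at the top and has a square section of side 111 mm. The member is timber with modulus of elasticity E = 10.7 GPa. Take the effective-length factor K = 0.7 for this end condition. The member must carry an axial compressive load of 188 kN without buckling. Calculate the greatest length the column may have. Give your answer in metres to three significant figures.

I = a⁴/12 = 111⁴/12 = 1.265×10^7 mm⁴
I = 1.265×10^-5 m⁴
At the buckling limit P_cr = P = 1.880×10^5 N
From P_cr = π²EI/(K·L)²:  L = (1/K)·√(π²EI/P_cr) = (1/0.7)·√(π²×1.07×10^10×1.265×10^-5/1.880×10^5)
L = 3.81 m

L_max ≈ 3.81 m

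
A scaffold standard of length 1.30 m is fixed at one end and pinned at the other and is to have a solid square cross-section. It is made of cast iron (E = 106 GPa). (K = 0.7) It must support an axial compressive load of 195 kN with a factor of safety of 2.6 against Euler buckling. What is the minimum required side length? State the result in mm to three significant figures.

a ≈ 46.8 mm

Required P_cr = n·P = 2.6 × 195 = 507.0 kN
L_e = K·L = 0.7 × 1.30 = 0.9100 m
Required I = P_cr·L_e²/(π²E) = 5.070×10^5 × 0.9100² / (π² × 1.06×10^11) = 4.013×10^-7 m⁴
I_req = 4.013×10^5 mm⁴
Solid square: I = a⁴/12  ⇒  a = (12I)^(1/4) = (12×4.013×10^5)^(1/4) = 46.8 mm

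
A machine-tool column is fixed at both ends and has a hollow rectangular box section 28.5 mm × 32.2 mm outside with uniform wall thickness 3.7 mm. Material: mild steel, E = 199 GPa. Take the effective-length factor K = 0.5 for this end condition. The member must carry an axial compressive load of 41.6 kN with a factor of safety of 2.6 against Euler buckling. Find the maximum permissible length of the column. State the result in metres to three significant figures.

L_max ≈ 1.76 m

Inner dimensions: h_i = 32.2 − 2×3.7 = 24.80 mm, b_i = 28.5 − 2×3.7 = 21.10 mm
Weak-axis I_min = (h_o·b_o³ − h_i·b_i³)/12 with b_o = 28.5, b_i = 21.10 mm (shorter outer/inner sides).
I_min = (32.2×28.5³ − 24.80×21.10³)/12 = 4.270×10^4 mm⁴
I = 4.270×10^-8 m⁴
Required critical load P_cr = n·P = 2.6 × 41.6 = 108.2 kN = 1.082×10^5 N
From P_cr = π²EI/(K·L)²:  L = (1/K)·√(π²EI/P_cr) = (1/0.5)·√(π²×1.99×10^11×4.270×10^-8/1.082×10^5)
L = 1.76 m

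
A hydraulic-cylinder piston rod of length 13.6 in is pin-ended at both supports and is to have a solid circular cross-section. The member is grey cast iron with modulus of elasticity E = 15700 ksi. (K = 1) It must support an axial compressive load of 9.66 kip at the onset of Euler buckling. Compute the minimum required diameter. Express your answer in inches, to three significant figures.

L_e = K·L = 1 × 13.6 = 13.60 in
Required I = P_cr·L_e²/(π²E) = 9.660×10^3 × 13.60² / (π² × 1.57×10^7) = 1.153×10^-2 in⁴
Solid circle: I = πd⁴/64  ⇒  d = (64I/π)^(1/4) = (64×1.153×10^-2/π)^(1/4) = 0.696 in

d ≈ 0.696 in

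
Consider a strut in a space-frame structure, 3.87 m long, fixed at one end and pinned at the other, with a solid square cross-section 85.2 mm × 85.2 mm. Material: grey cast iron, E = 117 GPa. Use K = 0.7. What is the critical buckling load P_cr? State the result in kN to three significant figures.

P_cr ≈ 691 kN

I = a⁴/12 = 85.2⁴/12 = 4.391×10^6 mm⁴
I = 4.391×10^6 mm⁴ = 4.391×10^-6 m⁴
Effective length L_e = K·L = 0.7 × 3.87 = 2.709 m
P_cr = π²EI / L_e² = π² × 117×10⁹ × 4.391×10^-6 / 2.709² = 6.909×10^5 N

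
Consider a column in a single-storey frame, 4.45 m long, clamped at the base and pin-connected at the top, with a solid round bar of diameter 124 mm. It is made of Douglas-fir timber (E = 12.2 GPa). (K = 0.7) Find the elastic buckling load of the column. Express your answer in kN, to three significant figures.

P_cr ≈ 144 kN

I = πd⁴/64 = π×124⁴/64 = 1.161×10^7 mm⁴
I = 1.161×10^7 mm⁴ = 1.161×10^-5 m⁴
Effective length L_e = K·L = 0.7 × 4.45 = 3.115 m
P_cr = π²EI / L_e² = π² × 12.2×10⁹ × 1.161×10^-5 / 3.115² = 1.440×10^5 N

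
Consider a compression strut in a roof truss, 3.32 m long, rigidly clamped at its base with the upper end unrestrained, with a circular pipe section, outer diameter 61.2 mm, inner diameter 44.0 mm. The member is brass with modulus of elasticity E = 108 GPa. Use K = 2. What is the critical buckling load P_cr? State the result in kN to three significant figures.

d_o = 61.2 mm, d_i = 44.0 mm
I = π(d_o⁴ − d_i⁴)/64 = π(61.2⁴ − 44.00⁴)/64 = 5.046×10^5 mm⁴
I = 5.046×10^5 mm⁴ = 5.046×10^-7 m⁴
Effective length L_e = K·L = 2 × 3.32 = 6.640 m
P_cr = π²EI / L_e² = π² × 108×10⁹ × 5.046×10^-7 / 6.640² = 1.220×10^4 N

P_cr ≈ 12.2 kN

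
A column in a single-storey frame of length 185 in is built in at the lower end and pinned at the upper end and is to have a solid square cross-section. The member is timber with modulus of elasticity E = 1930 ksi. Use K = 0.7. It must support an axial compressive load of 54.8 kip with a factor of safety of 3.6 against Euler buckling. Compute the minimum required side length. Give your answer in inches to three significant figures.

Required P_cr = n·P = 3.6 × 54.8 = 197.3 kip
L_e = K·L = 0.7 × 185 = 129.5 in
Required I = P_cr·L_e²/(π²E) = 1.973×10^5 × 129.5² / (π² × 1.93×10^6) = 173.7 in⁴
Solid square: I = a⁴/12  ⇒  a = (12I)^(1/4) = (12×173.7)^(1/4) = 6.76 in

a ≈ 6.76 in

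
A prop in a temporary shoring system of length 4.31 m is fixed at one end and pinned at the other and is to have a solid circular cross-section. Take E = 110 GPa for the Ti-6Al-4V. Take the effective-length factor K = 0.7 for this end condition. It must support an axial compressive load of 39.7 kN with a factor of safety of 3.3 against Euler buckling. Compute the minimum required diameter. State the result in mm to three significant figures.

d ≈ 68.8 mm

Required P_cr = n·P = 3.3 × 39.7 = 131.0 kN
L_e = K·L = 0.7 × 4.31 = 3.017 m
Required I = P_cr·L_e²/(π²E) = 1.310×10^5 × 3.017² / (π² × 1.10×10^11) = 1.098×10^-6 m⁴
I_req = 1.098×10^6 mm⁴
Solid circle: I = πd⁴/64  ⇒  d = (64I/π)^(1/4) = (64×1.098×10^6/π)^(1/4) = 68.8 mm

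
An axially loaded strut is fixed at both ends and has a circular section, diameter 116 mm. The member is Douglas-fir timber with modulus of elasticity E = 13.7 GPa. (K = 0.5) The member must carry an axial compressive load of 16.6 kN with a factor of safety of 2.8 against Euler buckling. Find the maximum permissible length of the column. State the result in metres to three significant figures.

I = πd⁴/64 = π×116⁴/64 = 8.888×10^6 mm⁴
I = 8.888×10^-6 m⁴
Required critical load P_cr = n·P = 2.8 × 16.6 = 46.48 kN = 4.648×10^4 N
From P_cr = π²EI/(K·L)²:  L = (1/K)·√(π²EI/P_cr) = (1/0.5)·√(π²×1.37×10^10×8.888×10^-6/4.648×10^4)
L = 10.2 m

L_max ≈ 10.2 m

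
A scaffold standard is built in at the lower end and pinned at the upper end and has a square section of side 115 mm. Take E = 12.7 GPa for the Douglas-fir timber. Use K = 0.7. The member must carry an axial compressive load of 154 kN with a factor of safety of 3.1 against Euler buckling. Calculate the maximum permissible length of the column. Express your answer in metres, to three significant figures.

I = a⁴/12 = 115⁴/12 = 1.458×10^7 mm⁴
I = 1.458×10^-5 m⁴
Required critical load P_cr = n·P = 3.1 × 154 = 477.4 kN = 4.774×10^5 N
From P_cr = π²EI/(K·L)²:  L = (1/K)·√(π²EI/P_cr) = (1/0.7)·√(π²×1.27×10^10×1.458×10^-5/4.774×10^5)
L = 2.79 m

L_max ≈ 2.79 m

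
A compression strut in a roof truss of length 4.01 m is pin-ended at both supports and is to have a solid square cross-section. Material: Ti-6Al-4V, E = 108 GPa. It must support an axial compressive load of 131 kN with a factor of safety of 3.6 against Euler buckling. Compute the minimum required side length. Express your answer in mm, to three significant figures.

a ≈ 96.1 mm

Required P_cr = n·P = 3.6 × 131 = 471.6 kN
L_e = K·L = 1 × 4.01 = 4.010 m
Required I = P_cr·L_e²/(π²E) = 4.716×10^5 × 4.010² / (π² × 1.08×10^11) = 7.114×10^-6 m⁴
I_req = 7.114×10^6 mm⁴
Solid square: I = a⁴/12  ⇒  a = (12I)^(1/4) = (12×7.114×10^6)^(1/4) = 96.1 mm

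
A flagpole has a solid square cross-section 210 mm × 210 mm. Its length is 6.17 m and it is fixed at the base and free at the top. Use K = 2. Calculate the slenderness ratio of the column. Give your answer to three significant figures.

For a square r = a/√12 = 210/√12 = 60.62 mm
L_e = K·L = 2 × 6.17 m = 12.34 m = 12340 mm
λ = L_e / r_min = 12340 / 60.62 = 204

λ ≈ 204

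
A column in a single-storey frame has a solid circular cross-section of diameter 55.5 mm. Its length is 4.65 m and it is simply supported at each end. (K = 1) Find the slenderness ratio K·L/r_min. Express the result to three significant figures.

λ ≈ 335

For a solid circle r = d/4 = 55.5/4 = 13.88 mm
L_e = K·L = 1 × 4.65 m = 4.650 m = 4650.0 mm
λ = L_e / r_min = 4650.0 / 13.88 = 335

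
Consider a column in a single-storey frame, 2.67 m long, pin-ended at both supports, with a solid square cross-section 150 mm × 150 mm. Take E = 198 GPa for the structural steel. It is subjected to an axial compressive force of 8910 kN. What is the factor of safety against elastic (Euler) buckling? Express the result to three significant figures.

I = a⁴/12 = 150⁴/12 = 4.219×10^7 mm⁴
I = 4.219×10^7 mm⁴ = 4.219×10^-5 m⁴
Effective length L_e = K·L = 1 × 2.67 = 2.670 m
P_cr = π²EI / L_e² = π² × 198×10⁹ × 4.219×10^-5 / 2.670² = 1.156×10^7 N
Factor of safety n = P_cr / P = 11564 / 8910 = 1.30

n ≈ 1.30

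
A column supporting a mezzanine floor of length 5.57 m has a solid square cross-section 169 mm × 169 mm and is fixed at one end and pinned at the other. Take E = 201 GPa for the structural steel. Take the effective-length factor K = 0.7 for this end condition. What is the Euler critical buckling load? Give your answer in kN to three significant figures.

P_cr ≈ 8870 kN

I = a⁴/12 = 169⁴/12 = 6.798×10^7 mm⁴
I = 6.798×10^7 mm⁴ = 6.798×10^-5 m⁴
Effective length L_e = K·L = 0.7 × 5.57 = 3.899 m
P_cr = π²EI / L_e² = π² × 201×10⁹ × 6.798×10^-5 / 3.899² = 8.871×10^6 N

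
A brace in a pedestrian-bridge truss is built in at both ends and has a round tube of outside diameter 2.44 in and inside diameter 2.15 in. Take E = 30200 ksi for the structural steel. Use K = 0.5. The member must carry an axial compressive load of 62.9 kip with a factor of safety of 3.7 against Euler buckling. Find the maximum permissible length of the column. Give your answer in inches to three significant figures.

L_max ≈ 59.5 in

d_o = 2.44 in, d_i = 2.15 in
I = π(d_o⁴ − d_i⁴)/64 = π(2.44⁴ − 2.150⁴)/64 = 0.6910 in⁴
Required critical load P_cr = n·P = 3.7 × 62.9 = 232.7 kip = 2.327×10^5 lb
From P_cr = π²EI/(K·L)²:  L = (1/K)·√(π²EI/P_cr) = (1/0.5)·√(π²×3.02×10^7×0.6910/2.327×10^5)
L = 59.5 in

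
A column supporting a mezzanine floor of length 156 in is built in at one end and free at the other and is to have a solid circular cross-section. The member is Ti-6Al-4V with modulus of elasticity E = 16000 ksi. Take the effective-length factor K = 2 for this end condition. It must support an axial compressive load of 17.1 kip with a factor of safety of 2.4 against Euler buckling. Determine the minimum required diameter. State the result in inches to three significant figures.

Required P_cr = n·P = 2.4 × 17.1 = 41.04 kip
L_e = K·L = 2 × 156 = 312.0 in
Required I = P_cr·L_e²/(π²E) = 4.104×10^4 × 312.0² / (π² × 1.60×10^7) = 25.30 in⁴
Solid circle: I = πd⁴/64  ⇒  d = (64I/π)^(1/4) = (64×25.30/π)^(1/4) = 4.76 in

d ≈ 4.76 in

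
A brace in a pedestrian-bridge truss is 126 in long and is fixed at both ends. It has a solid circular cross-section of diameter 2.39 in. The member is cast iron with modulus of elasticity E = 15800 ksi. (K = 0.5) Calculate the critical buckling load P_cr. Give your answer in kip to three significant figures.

P_cr ≈ 62.9 kip

I = πd⁴/64 = π×2.39⁴/64 = 1.602 in⁴
Effective length L_e = K·L = 0.5 × 126 = 63.00 in
P_cr = π²EI / L_e² = π² × 15800×10³ × 1.602 / 63.00² = 6.293×10^4 lb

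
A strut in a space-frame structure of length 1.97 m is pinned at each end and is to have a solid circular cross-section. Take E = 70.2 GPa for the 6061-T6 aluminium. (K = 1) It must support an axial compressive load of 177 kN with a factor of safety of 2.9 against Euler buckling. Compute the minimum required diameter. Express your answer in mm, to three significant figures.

Required P_cr = n·P = 2.9 × 177 = 513.3 kN
L_e = K·L = 1 × 1.97 = 1.970 m
Required I = P_cr·L_e²/(π²E) = 5.133×10^5 × 1.970² / (π² × 7.02×10^10) = 2.875×10^-6 m⁴
I_req = 2.875×10^6 mm⁴
Solid circle: I = πd⁴/64  ⇒  d = (64I/π)^(1/4) = (64×2.875×10^6/π)^(1/4) = 87.5 mm

d ≈ 87.5 mm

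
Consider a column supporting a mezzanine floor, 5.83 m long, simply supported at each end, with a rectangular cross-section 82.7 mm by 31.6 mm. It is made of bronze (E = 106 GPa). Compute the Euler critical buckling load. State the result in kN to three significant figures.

Buckling occurs about the weak axis: I_min = h·b³/12 with b = 31.6 mm (the shorter side).
I_min = 82.7×31.6³/12 = 2.175×10^5 mm⁴
I = 2.175×10^5 mm⁴ = 2.175×10^-7 m⁴
Effective length L_e = K·L = 1 × 5.83 = 5.830 m
P_cr = π²EI / L_e² = π² × 106×10⁹ × 2.175×10^-7 / 5.830² = 6.694×10^3 N

P_cr ≈ 6.69 kN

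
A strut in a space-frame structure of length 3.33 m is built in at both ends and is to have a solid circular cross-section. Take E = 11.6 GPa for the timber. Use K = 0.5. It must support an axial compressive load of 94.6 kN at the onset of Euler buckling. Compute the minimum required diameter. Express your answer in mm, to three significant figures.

L_e = K·L = 0.5 × 3.33 = 1.665 m
Required I = P_cr·L_e²/(π²E) = 9.460×10^4 × 1.665² / (π² × 1.16×10^10) = 2.291×10^-6 m⁴
I_req = 2.291×10^6 mm⁴
Solid circle: I = πd⁴/64  ⇒  d = (64I/π)^(1/4) = (64×2.291×10^6/π)^(1/4) = 82.7 mm

d ≈ 82.7 mm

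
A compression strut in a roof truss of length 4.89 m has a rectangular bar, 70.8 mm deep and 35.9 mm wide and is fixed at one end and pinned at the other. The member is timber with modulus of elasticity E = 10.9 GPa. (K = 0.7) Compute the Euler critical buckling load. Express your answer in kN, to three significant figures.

Buckling occurs about the weak axis: I_min = h·b³/12 with b = 35.9 mm (the shorter side).
I_min = 70.8×35.9³/12 = 2.730×10^5 mm⁴
I = 2.730×10^5 mm⁴ = 2.730×10^-7 m⁴
Effective length L_e = K·L = 0.7 × 4.89 = 3.423 m
P_cr = π²EI / L_e² = π² × 10.9×10⁹ × 2.730×10^-7 / 3.423² = 2.506×10^3 N

P_cr ≈ 2.51 kN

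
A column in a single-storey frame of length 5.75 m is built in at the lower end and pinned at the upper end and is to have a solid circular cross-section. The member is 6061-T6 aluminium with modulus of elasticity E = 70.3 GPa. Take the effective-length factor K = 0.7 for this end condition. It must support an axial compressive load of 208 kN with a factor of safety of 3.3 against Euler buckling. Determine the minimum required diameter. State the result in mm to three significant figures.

d ≈ 134 mm

Required P_cr = n·P = 3.3 × 208 = 686.4 kN
L_e = K·L = 0.7 × 5.75 = 4.025 m
Required I = P_cr·L_e²/(π²E) = 6.864×10^5 × 4.025² / (π² × 7.03×10^10) = 1.603×10^-5 m⁴
I_req = 1.603×10^7 mm⁴
Solid circle: I = πd⁴/64  ⇒  d = (64I/π)^(1/4) = (64×1.603×10^7/π)^(1/4) = 134 mm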